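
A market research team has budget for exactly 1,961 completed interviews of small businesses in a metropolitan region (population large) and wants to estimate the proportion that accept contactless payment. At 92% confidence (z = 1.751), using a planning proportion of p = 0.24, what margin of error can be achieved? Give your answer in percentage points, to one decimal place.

SE(p̂) = √[p(1−p)/n] = √[0.1824/1961] = 0.00964.
E = z × SE = 1.751 × 0.00964 = 0.01689, or 1.7 percentage points.

1.7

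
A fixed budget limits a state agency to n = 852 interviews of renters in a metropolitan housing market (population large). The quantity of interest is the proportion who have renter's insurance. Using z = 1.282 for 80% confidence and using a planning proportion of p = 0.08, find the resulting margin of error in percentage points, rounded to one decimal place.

SE(p̂) = √[p(1−p)/n] = √[0.0736/852] = 0.00929.
E = z × SE = 1.282 × 0.00929 = 0.01192, or 1.2 percentage points.

1.2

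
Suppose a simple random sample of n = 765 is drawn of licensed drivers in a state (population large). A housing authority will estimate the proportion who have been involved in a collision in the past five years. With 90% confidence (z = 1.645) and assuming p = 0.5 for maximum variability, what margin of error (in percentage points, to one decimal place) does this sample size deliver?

SE(p̂) = √[p(1−p)/n] = √[0.2500/765] = 0.01808.
E = z × SE = 1.645 × 0.01808 = 0.02974, or 3.0 percentage points.

3.0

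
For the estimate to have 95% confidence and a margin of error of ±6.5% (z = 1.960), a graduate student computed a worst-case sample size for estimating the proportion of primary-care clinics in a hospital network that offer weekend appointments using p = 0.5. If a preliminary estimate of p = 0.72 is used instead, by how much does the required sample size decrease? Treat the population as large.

Conservative (p = 0.5): n = 1.960² × 0.25 / 0.065² ≈ 227.31 → 228.
Using p = 0.72: p(1−p) = 0.2016, so n = 1.960² × 0.2016 / 0.065² ≈ 183.31 → 184.
Reduction: 228 − 184 = 44.

44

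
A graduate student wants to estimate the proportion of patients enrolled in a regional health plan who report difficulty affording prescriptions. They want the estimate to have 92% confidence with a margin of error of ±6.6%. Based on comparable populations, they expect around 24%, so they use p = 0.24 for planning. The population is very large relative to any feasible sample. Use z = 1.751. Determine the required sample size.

129

With p = 0.24, p(1−p) = 0.1824.
n = z²·p(1−p)/E² = 1.751² × 0.1824 / 0.066² = 3.0660 × 0.1824 / 0.004356 ≈ 128.38.
Rounding up gives n = 129.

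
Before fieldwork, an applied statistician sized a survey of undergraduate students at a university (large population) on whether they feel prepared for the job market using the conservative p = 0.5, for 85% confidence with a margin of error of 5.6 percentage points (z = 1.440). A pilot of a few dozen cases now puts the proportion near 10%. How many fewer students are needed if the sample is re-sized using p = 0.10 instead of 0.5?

106

Conservative (p = 0.5): n = 1.440² × 0.25 / 0.056² ≈ 165.31 → 166.
Using p = 0.10: p(1−p) = 0.0900, so n = 1.440² × 0.0900 / 0.056² ≈ 59.51 → 60.
Reduction: 166 − 60 = 106.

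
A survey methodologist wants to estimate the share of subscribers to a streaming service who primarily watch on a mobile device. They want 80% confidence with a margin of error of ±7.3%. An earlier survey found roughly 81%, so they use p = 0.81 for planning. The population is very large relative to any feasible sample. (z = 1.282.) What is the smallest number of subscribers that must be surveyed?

With p = 0.81, p(1−p) = 0.1539.
n = z²·p(1−p)/E² = 1.282² × 0.1539 / 0.073² = 1.6435 × 0.1539 / 0.005329 ≈ 47.46.
Rounding up gives n = 48.

48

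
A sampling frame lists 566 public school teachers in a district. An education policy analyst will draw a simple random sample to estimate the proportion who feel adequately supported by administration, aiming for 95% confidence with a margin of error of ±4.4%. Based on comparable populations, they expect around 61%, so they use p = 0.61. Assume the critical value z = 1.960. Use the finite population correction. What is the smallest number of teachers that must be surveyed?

258

Unadjusted: n₀ = 1.960² × 0.61 × 0.39 / 0.044² ≈ 472.06, so n₀ = 473.
Finite population correction with N = 566: n = n₀ / (1 + (n₀−1)/N) = 473 / (1 + 472/566) = 473 / 1.8339 ≈ 257.92.
Rounding up, n = 258.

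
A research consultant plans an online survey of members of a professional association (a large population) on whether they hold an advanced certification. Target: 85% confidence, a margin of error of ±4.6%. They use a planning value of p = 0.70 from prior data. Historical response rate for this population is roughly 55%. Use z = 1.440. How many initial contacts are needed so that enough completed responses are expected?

375

Completed interviews needed: n₀ = 1.440² × 0.2100 / 0.046² ≈ 205.79 → 206.
At a 55% response rate, contacts needed = 206 / 0.55 ≈ 374.55 → 375.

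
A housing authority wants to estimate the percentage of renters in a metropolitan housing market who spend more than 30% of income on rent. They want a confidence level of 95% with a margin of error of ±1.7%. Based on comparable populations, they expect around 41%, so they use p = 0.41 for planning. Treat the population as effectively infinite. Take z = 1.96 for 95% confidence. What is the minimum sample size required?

3216

With p = 0.41, p(1−p) = 0.2419.
n = z²·p(1−p)/E² = 1.96² × 0.2419 / 0.017² = 3.8416 × 0.2419 / 0.000289 ≈ 3215.51.
Rounding up gives n = 3216.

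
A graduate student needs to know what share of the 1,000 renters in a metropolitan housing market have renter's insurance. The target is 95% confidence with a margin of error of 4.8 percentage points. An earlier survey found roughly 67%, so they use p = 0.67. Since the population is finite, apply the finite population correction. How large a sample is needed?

270

For 95% confidence, z = 1.96.
Unadjusted: n₀ = 1.96² × 0.67 × 0.33 / 0.048² ≈ 368.65, so n₀ = 369.
Finite population correction with N = 1,000: n = n₀ / (1 + (n₀−1)/N) = 369 / (1 + 368/1000) = 369 / 1.3680 ≈ 269.74.
Rounding up, n = 270.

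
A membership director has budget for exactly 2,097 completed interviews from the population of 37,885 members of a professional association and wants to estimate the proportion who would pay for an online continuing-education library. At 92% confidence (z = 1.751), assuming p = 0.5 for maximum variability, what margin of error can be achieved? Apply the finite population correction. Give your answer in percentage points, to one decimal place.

Finite-population factor: (N−n)/(N−1) = (37885−2097)/(37885−1) = 0.9447.
SE(p̂) = √[p(1−p)/n · (N−n)/(N−1)] = √[0.2500/2097 × 0.9447] = 0.01061.
E = z × SE = 1.751 × 0.01061 = 0.01858 ≈ 1.9 percentage points.

1.9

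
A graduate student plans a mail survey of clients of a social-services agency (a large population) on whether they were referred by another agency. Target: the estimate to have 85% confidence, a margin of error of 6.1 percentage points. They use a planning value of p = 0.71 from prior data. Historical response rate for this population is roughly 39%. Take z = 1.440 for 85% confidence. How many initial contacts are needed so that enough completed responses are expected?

295

Completed interviews needed: n₀ = 1.440² × 0.2059 / 0.061² ≈ 114.74 → 115.
At a 39% response rate, contacts needed = 115 / 0.39 ≈ 294.87 → 295.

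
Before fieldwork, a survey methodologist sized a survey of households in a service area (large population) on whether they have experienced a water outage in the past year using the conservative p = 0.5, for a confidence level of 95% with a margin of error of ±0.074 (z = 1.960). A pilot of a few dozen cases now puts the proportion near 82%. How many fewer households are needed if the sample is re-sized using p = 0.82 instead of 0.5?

Conservative (p = 0.5): n = 1.960² × 0.25 / 0.074² ≈ 175.38 → 176.
Using p = 0.82: p(1−p) = 0.1476, so n = 1.960² × 0.1476 / 0.074² ≈ 103.55 → 104.
Reduction: 176 − 104 = 72.

72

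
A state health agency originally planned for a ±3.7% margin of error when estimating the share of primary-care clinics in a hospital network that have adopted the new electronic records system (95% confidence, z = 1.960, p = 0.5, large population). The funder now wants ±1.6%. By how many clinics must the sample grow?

At ±3.7%: n = 1.960² × 0.2500 / 0.037² ≈ 701.53 → 702.
At ±1.6%: n = 1.960² × 0.2500 / 0.016² ≈ 3751.56 → 3752.
Additional respondents: 3752 − 702 = 3050.

3050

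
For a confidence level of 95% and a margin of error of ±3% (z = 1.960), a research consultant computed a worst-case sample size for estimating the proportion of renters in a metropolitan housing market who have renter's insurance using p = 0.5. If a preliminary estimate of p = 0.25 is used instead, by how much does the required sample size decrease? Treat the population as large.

Conservative (p = 0.5): n = 1.960² × 0.25 / 0.030² ≈ 1067.11 → 1068.
Using p = 0.25: p(1−p) = 0.1875, so n = 1.960² × 0.1875 / 0.030² ≈ 800.33 → 801.
Reduction: 1068 − 801 = 267.

267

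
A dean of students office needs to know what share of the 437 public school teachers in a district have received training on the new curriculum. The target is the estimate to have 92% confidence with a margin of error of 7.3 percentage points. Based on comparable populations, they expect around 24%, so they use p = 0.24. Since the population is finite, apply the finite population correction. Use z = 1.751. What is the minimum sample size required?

85

Unadjusted: n₀ = 1.751² × 0.24 × 0.76 / 0.073² ≈ 104.94, so n₀ = 105.
Finite population correction with N = 437: n = n₀ / (1 + (n₀−1)/N) = 105 / (1 + 104/437) = 105 / 1.2380 ≈ 84.82.
Rounding up, n = 85.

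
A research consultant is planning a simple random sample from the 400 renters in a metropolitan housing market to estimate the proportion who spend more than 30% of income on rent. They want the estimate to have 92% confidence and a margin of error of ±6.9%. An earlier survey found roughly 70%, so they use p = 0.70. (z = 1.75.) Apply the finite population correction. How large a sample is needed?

102

Unadjusted: n₀ = 1.75² × 0.70 × 0.30 / 0.069² ≈ 135.08, so n₀ = 136.
Finite population correction with N = 400: n = n₀ / (1 + (n₀−1)/N) = 136 / (1 + 135/400) = 136 / 1.3375 ≈ 101.68.
Rounding up, n = 102.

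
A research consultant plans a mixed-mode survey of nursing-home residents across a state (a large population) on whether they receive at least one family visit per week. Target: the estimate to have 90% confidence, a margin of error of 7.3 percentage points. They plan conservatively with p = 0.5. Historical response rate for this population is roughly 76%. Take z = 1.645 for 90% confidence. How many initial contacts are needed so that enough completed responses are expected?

168

Completed interviews needed: n₀ = 1.645² × 0.2500 / 0.073² ≈ 126.95 → 127.
At a 76% response rate, contacts needed = 127 / 0.76 ≈ 167.11 → 168.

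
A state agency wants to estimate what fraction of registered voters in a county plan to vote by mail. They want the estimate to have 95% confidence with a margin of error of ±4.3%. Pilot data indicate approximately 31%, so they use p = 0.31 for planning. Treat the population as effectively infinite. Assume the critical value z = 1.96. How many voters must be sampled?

With p = 0.31, p(1−p) = 0.2139.
n = z²·p(1−p)/E² = 1.96² × 0.2139 / 0.043² = 3.8416 × 0.2139 / 0.001849 ≈ 444.41.
Rounding up gives n = 445.

445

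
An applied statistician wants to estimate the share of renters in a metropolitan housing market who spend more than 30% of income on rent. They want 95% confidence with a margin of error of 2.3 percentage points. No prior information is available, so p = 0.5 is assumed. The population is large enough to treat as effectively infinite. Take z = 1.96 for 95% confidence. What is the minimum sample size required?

1816

With p = 0.5, p(1−p) = 0.25.
n = z²·p(1−p)/E² = 1.96² × 0.2500 / 0.023² = 3.8416 × 0.2500 / 0.000529 ≈ 1815.50.
Rounding up gives n = 1816.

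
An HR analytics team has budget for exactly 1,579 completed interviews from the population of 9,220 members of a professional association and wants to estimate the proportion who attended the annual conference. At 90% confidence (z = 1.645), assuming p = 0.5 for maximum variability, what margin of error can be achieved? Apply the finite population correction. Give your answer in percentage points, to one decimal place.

Finite-population factor: (N−n)/(N−1) = (9220−1579)/(9220−1) = 0.8288.
SE(p̂) = √[p(1−p)/n · (N−n)/(N−1)] = √[0.2500/1579 × 0.8288] = 0.01146.
E = z × SE = 1.645 × 0.01146 = 0.01884 ≈ 1.9 percentage points.

1.9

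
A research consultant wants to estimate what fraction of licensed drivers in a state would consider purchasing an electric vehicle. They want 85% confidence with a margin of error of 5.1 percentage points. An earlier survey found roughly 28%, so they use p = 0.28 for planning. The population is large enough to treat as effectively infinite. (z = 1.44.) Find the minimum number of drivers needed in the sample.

With p = 0.28, p(1−p) = 0.2016.
n = z²·p(1−p)/E² = 1.44² × 0.2016 / 0.051² = 2.0736 × 0.2016 / 0.002601 ≈ 160.72.
Rounding up gives n = 161.

161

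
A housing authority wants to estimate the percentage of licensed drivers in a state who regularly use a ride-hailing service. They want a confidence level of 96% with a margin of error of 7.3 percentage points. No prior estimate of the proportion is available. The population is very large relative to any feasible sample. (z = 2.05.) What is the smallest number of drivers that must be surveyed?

With no prior estimate, use p = 0.5, giving p(1−p) = 0.25.
n = z²·p(1−p)/E² = 2.05² × 0.2500 / 0.073² = 4.2025 × 0.2500 / 0.005329 ≈ 197.15.
Rounding up gives n = 198.

198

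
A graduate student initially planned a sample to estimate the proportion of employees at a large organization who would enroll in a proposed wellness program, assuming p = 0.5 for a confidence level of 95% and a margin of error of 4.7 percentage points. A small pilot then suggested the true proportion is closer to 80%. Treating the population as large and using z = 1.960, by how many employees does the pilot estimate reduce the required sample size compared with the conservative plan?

Conservative (p = 0.5): n = 1.960² × 0.25 / 0.047² ≈ 434.77 → 435.
Using p = 0.80: p(1−p) = 0.1600, so n = 1.960² × 0.1600 / 0.047² ≈ 278.25 → 279.
Reduction: 435 − 279 = 156.

156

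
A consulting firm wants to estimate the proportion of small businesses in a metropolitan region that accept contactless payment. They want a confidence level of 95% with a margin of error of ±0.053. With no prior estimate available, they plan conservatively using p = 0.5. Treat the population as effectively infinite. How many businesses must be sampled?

342

For 95% confidence, z = 1.960.
With p = 0.5, p(1−p) = 0.25.
n = z²·p(1−p)/E² = 1.960² × 0.2500 / 0.053² = 3.8416 × 0.2500 / 0.002809 ≈ 341.90.
Rounding up gives n = 342.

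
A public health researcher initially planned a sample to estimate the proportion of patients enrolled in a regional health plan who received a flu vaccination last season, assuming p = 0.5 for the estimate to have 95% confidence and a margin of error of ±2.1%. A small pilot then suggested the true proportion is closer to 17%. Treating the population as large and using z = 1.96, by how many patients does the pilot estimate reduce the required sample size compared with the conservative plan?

Conservative (p = 0.5): n = 1.96² × 0.25 / 0.021² ≈ 2177.78 → 2178.
Using p = 0.17: p(1−p) = 0.1411, so n = 1.96² × 0.1411 / 0.021² ≈ 1229.14 → 1230.
Reduction: 2178 − 1230 = 948.

948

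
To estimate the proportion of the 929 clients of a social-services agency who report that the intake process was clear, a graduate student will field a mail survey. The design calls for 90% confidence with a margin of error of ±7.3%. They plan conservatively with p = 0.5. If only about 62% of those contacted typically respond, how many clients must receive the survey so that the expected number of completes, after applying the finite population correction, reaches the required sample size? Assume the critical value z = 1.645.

Completed interviews needed (unadjusted): n₀ = 1.645² × 0.2500 / 0.073² ≈ 126.95 → 127.
FPC for N = 929: n = 127 / (1 + 126/929) = 127 / 1.1356 ≈ 111.83 → 112.
At a 62% response rate, contacts needed = 112 / 0.62 ≈ 180.65 → 181.

181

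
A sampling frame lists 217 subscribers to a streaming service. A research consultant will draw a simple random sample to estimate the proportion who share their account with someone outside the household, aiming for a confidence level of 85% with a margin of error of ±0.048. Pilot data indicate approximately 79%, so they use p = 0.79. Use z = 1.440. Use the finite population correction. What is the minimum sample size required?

89

Unadjusted: n₀ = 1.440² × 0.79 × 0.21 / 0.048² ≈ 149.31, so n₀ = 150.
Finite population correction with N = 217: n = n₀ / (1 + (n₀−1)/N) = 150 / (1 + 149/217) = 150 / 1.6866 ≈ 88.93.
Rounding up, n = 89.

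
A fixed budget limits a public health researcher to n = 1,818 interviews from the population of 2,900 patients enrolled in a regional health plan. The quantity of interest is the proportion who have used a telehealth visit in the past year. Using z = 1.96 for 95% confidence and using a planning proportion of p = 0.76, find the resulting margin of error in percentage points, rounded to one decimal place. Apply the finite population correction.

1.2

Finite-population factor: (N−n)/(N−1) = (2900−1818)/(2900−1) = 0.3732.
SE(p̂) = √[p(1−p)/n · (N−n)/(N−1)] = √[0.1824/1818 × 0.3732] = 0.00612.
E = z × SE = 1.96 × 0.00612 = 0.01199 ≈ 1.2 percentage points.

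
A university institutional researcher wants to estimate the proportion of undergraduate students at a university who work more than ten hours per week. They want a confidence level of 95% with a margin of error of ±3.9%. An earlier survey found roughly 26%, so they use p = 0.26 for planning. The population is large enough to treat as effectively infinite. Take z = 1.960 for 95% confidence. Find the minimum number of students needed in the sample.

With p = 0.26, p(1−p) = 0.1924.
n = z²·p(1−p)/E² = 1.960² × 0.1924 / 0.039² = 3.8416 × 0.1924 / 0.001521 ≈ 485.95.
Rounding up gives n = 486.

486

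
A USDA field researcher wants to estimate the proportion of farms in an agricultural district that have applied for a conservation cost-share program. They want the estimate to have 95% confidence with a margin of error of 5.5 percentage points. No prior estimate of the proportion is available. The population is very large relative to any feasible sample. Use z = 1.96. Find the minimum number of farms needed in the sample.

318

With no prior estimate, use p = 0.5, giving p(1−p) = 0.25.
n = z²·p(1−p)/E² = 1.96² × 0.2500 / 0.055² = 3.8416 × 0.2500 / 0.003025 ≈ 317.49.
Rounding up gives n = 318.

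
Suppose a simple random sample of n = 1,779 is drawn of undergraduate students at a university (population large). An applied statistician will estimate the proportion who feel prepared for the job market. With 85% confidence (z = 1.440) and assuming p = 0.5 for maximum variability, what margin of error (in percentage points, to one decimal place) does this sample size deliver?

SE(p̂) = √[p(1−p)/n] = √[0.2500/1779] = 0.01185.
E = z × SE = 1.440 × 0.01185 = 0.01707, or 1.7 percentage points.

1.7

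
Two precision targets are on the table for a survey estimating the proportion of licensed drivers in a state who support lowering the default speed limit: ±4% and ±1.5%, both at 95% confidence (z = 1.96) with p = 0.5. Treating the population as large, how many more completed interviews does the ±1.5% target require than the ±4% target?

At ±4%: n = 1.96² × 0.2500 / 0.040² ≈ 600.25 → 601.
At ±1.5%: n = 1.96² × 0.2500 / 0.015² ≈ 4268.44 → 4269.
Additional respondents: 4269 − 601 = 3668.

3668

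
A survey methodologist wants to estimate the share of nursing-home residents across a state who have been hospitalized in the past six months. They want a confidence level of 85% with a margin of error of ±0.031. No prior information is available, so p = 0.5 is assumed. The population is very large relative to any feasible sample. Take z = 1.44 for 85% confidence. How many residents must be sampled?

540

With p = 0.5, p(1−p) = 0.25.
n = z²·p(1−p)/E² = 1.44² × 0.2500 / 0.031² = 2.0736 × 0.2500 / 0.000961 ≈ 539.44.
Rounding up gives n = 540.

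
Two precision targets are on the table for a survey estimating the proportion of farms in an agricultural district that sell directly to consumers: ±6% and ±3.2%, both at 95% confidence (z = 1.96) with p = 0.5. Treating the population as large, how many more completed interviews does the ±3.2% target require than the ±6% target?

671

At ±6%: n = 1.96² × 0.2500 / 0.060² ≈ 266.78 → 267.
At ±3.2%: n = 1.96² × 0.2500 / 0.032² ≈ 937.89 → 938.
Additional respondents: 938 − 267 = 671.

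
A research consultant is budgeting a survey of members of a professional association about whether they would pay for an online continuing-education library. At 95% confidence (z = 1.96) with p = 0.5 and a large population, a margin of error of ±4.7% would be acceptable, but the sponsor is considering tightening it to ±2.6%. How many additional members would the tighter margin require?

At ±4.7%: n = 1.96² × 0.2500 / 0.047² ≈ 434.77 → 435.
At ±2.6%: n = 1.96² × 0.2500 / 0.026² ≈ 1420.71 → 1421.
Additional respondents: 1421 − 435 = 986.

986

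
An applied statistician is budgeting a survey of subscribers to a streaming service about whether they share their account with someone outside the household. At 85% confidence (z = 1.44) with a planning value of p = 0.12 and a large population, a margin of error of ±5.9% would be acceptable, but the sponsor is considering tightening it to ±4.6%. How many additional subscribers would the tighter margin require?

At ±5.9%: n = 1.44² × 0.1056 / 0.059² ≈ 62.90 → 63.
At ±4.6%: n = 1.44² × 0.1056 / 0.046² ≈ 103.48 → 104.
Additional respondents: 104 − 63 = 41.

41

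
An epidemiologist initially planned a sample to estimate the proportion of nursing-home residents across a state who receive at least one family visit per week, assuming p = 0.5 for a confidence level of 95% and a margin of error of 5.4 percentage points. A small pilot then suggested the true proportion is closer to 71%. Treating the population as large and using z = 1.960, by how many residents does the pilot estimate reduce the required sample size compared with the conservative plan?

Conservative (p = 0.5): n = 1.960² × 0.25 / 0.054² ≈ 329.36 → 330.
Using p = 0.71: p(1−p) = 0.2059, so n = 1.960² × 0.2059 / 0.054² ≈ 271.26 → 272.
Reduction: 330 − 272 = 58.

58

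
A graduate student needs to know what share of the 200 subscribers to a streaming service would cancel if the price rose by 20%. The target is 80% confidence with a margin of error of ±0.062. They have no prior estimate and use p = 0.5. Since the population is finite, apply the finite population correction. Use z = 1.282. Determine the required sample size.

Unadjusted: n₀ = 1.282² × 0.50 × 0.50 / 0.062² ≈ 106.89, so n₀ = 107.
Finite population correction with N = 200: n = n₀ / (1 + (n₀−1)/N) = 107 / (1 + 106/200) = 107 / 1.5300 ≈ 69.93.
Rounding up, n = 70.

70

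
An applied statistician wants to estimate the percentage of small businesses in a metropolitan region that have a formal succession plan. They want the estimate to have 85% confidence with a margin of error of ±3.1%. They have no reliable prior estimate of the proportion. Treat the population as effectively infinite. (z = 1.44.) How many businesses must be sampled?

With no prior estimate, use p = 0.5, giving p(1−p) = 0.25.
n = z²·p(1−p)/E² = 1.44² × 0.2500 / 0.031² = 2.0736 × 0.2500 / 0.000961 ≈ 539.44.
Rounding up gives n = 540.

540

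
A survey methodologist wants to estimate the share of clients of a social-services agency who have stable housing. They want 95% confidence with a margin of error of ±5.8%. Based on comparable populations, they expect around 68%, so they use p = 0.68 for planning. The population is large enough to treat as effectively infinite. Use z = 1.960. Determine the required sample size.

249

With p = 0.68, p(1−p) = 0.2176.
n = z²·p(1−p)/E² = 1.960² × 0.2176 / 0.058² = 3.8416 × 0.2176 / 0.003364 ≈ 248.49.
Rounding up gives n = 249.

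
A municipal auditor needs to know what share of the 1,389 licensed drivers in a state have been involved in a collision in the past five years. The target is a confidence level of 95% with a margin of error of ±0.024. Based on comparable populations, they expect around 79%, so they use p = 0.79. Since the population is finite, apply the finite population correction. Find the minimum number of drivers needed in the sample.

For 95% confidence, z = 1.96.
Unadjusted: n₀ = 1.96² × 0.79 × 0.21 / 0.024² ≈ 1106.46, so n₀ = 1107.
Finite population correction with N = 1,389: n = n₀ / (1 + (n₀−1)/N) = 1107 / (1 + 1106/1389) = 1107 / 1.7963 ≈ 616.28.
Rounding up, n = 617.

617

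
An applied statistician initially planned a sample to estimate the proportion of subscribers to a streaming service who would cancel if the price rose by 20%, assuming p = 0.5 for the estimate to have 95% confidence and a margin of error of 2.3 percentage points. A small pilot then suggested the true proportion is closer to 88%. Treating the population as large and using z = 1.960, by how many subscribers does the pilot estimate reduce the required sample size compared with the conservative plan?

1049

Conservative (p = 0.5): n = 1.960² × 0.25 / 0.023² ≈ 1815.50 → 1816.
Using p = 0.88: p(1−p) = 0.1056, so n = 1.960² × 0.1056 / 0.023² ≈ 766.87 → 767.
Reduction: 1816 − 767 = 1049.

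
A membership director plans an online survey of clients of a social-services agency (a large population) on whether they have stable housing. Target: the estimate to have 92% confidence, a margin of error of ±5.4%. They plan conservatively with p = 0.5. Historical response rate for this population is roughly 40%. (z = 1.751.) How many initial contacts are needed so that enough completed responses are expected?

Completed interviews needed: n₀ = 1.751² × 0.2500 / 0.054² ≈ 262.86 → 263.
At a 40% response rate, contacts needed = 263 / 0.40 ≈ 657.50 → 658.

658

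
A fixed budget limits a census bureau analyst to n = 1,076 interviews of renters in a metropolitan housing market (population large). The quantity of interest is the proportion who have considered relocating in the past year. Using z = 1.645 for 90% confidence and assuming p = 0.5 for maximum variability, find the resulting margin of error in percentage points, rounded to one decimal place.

2.5

SE(p̂) = √[p(1−p)/n] = √[0.2500/1076] = 0.01524.
E = z × SE = 1.645 × 0.01524 = 0.02507, or 2.5 percentage points.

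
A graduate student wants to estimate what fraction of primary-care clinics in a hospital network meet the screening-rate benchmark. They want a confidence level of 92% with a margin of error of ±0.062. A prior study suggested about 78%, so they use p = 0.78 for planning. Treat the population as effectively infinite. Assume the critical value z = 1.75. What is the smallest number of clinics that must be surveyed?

137

With p = 0.78, p(1−p) = 0.1716.
n = z²·p(1−p)/E² = 1.75² × 0.1716 / 0.062² = 3.0625 × 0.1716 / 0.003844 ≈ 136.71.
Rounding up gives n = 137.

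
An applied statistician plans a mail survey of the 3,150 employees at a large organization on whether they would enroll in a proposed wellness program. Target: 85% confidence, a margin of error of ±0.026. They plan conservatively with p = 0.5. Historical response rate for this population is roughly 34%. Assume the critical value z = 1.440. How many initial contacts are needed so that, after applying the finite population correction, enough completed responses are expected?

Completed interviews needed (unadjusted): n₀ = 1.440² × 0.2500 / 0.026² ≈ 766.86 → 767.
FPC for N = 3,150: n = 767 / (1 + 766/3150) = 767 / 1.2432 ≈ 616.97 → 617.
At a 34% response rate, contacts needed = 617 / 0.34 ≈ 1814.71 → 1815.

1815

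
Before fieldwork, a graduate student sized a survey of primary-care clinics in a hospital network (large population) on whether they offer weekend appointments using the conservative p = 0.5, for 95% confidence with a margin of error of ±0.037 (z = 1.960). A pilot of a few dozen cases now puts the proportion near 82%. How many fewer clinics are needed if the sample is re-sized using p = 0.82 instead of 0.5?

Conservative (p = 0.5): n = 1.960² × 0.25 / 0.037² ≈ 701.53 → 702.
Using p = 0.82: p(1−p) = 0.1476, so n = 1.960² × 0.1476 / 0.037² ≈ 414.19 → 415.
Reduction: 702 − 415 = 287.

287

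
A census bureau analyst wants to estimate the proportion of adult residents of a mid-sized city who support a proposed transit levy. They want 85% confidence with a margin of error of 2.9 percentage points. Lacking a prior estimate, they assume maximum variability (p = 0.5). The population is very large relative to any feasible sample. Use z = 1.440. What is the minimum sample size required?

With p = 0.5, p(1−p) = 0.25.
n = z²·p(1−p)/E² = 1.440² × 0.2500 / 0.029² = 2.0736 × 0.2500 / 0.000841 ≈ 616.41.
Rounding up gives n = 617.

617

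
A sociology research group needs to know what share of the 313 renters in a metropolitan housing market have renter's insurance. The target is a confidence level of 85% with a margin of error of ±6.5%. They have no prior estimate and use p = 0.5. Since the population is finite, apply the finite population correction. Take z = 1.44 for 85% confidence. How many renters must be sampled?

Unadjusted: n₀ = 1.44² × 0.50 × 0.50 / 0.065² ≈ 122.70, so n₀ = 123.
Finite population correction with N = 313: n = n₀ / (1 + (n₀−1)/N) = 123 / (1 + 122/313) = 123 / 1.3898 ≈ 88.50.
Rounding up, n = 89.

89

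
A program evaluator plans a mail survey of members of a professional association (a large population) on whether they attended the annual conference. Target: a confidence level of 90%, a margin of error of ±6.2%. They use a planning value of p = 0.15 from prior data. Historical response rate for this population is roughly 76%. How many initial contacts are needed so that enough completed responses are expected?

For 90% confidence, z = 1.645.
Completed interviews needed: n₀ = 1.645² × 0.1275 / 0.062² ≈ 89.75 → 90.
At a 76% response rate, contacts needed = 90 / 0.76 ≈ 118.42 → 119.

119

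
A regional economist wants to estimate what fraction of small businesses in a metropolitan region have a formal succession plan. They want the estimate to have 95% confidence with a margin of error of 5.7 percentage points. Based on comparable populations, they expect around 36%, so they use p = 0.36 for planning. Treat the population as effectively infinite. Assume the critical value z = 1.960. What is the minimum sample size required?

273

With p = 0.36, p(1−p) = 0.2304.
n = z²·p(1−p)/E² = 1.960² × 0.2304 / 0.057² = 3.8416 × 0.2304 / 0.003249 ≈ 272.42.
Rounding up gives n = 273.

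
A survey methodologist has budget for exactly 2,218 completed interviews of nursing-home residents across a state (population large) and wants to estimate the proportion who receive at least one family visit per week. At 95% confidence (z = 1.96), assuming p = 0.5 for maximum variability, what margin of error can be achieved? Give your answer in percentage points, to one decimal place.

SE(p̂) = √[p(1−p)/n] = √[0.2500/2218] = 0.01062.
E = z × SE = 1.96 × 0.01062 = 0.02081, or 2.1 percentage points.

2.1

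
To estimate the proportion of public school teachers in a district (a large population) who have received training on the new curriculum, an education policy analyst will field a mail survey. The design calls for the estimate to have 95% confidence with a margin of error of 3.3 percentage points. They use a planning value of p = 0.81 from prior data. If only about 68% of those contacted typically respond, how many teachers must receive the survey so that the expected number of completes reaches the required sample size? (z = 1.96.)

799

Completed interviews needed: n₀ = 1.96² × 0.1539 / 0.033² ≈ 542.90 → 543.
At a 68% response rate, contacts needed = 543 / 0.68 ≈ 798.53 → 799.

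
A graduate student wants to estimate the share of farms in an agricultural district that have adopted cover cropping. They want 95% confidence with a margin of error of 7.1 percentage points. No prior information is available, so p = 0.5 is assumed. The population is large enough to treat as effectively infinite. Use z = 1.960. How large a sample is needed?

191

With p = 0.5, p(1−p) = 0.25.
n = z²·p(1−p)/E² = 1.960² × 0.2500 / 0.071² = 3.8416 × 0.2500 / 0.005041 ≈ 190.52.
Rounding up gives n = 191.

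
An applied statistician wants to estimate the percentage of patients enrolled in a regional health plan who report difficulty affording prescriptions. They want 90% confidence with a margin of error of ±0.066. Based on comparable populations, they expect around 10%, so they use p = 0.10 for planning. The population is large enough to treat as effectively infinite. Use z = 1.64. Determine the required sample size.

56

With p = 0.10, p(1−p) = 0.0900.
n = z²·p(1−p)/E² = 1.64² × 0.0900 / 0.066² = 2.6896 × 0.0900 / 0.004356 ≈ 55.57.
Rounding up gives n = 56.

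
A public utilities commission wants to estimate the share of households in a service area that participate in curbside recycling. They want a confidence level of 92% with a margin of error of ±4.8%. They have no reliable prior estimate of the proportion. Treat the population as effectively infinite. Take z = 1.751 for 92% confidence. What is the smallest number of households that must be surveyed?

333

With no prior estimate, use p = 0.5, giving p(1−p) = 0.25.
n = z²·p(1−p)/E² = 1.751² × 0.2500 / 0.048² = 3.0660 × 0.2500 / 0.002304 ≈ 332.68.
Rounding up gives n = 333.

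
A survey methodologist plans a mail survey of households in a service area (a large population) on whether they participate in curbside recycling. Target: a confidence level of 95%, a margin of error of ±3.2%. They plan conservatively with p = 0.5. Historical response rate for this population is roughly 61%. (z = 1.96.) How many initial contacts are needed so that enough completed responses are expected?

1538

Completed interviews needed: n₀ = 1.96² × 0.2500 / 0.032² ≈ 937.89 → 938.
At a 61% response rate, contacts needed = 938 / 0.61 ≈ 1537.70 → 1538.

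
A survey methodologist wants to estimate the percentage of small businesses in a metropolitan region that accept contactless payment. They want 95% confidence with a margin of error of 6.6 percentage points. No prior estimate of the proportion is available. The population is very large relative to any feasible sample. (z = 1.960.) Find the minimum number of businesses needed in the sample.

With no prior estimate, use p = 0.5, giving p(1−p) = 0.25.
n = z²·p(1−p)/E² = 1.960² × 0.2500 / 0.066² = 3.8416 × 0.2500 / 0.004356 ≈ 220.48.
Rounding up gives n = 221.

221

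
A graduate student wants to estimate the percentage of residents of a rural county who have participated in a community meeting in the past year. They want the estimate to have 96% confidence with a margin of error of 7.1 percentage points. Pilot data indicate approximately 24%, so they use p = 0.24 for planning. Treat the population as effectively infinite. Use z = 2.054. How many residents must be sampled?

153

With p = 0.24, p(1−p) = 0.1824.
n = z²·p(1−p)/E² = 2.054² × 0.1824 / 0.071² = 4.2189 × 0.1824 / 0.005041 ≈ 152.65.
Rounding up gives n = 153.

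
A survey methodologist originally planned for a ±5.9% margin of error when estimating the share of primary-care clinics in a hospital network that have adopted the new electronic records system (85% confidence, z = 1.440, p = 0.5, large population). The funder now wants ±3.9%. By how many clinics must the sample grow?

At ±5.9%: n = 1.440² × 0.2500 / 0.059² ≈ 148.92 → 149.
At ±3.9%: n = 1.440² × 0.2500 / 0.039² ≈ 340.83 → 341.
Additional respondents: 341 − 149 = 192.

192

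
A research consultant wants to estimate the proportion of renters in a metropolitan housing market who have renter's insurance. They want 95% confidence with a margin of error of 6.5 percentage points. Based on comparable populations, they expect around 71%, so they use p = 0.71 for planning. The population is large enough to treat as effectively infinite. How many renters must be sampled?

For 95% confidence, z = 1.960.
With p = 0.71, p(1−p) = 0.2059.
n = z²·p(1−p)/E² = 1.960² × 0.2059 / 0.065² = 3.8416 × 0.2059 / 0.004225 ≈ 187.22.
Rounding up gives n = 188.

188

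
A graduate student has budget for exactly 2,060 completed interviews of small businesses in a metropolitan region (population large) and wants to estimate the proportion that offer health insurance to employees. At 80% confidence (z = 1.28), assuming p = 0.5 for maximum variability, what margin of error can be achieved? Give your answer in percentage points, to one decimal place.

1.4

SE(p̂) = √[p(1−p)/n] = √[0.2500/2060] = 0.01102.
E = z × SE = 1.28 × 0.01102 = 0.01410, or 1.4 percentage points.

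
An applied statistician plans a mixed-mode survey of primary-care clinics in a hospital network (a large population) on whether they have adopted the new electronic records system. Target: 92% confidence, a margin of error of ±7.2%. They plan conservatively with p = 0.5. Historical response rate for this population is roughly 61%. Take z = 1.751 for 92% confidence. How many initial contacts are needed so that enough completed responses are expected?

Completed interviews needed: n₀ = 1.751² × 0.2500 / 0.072² ≈ 147.86 → 148.
At a 61% response rate, contacts needed = 148 / 0.61 ≈ 242.62 → 243.

243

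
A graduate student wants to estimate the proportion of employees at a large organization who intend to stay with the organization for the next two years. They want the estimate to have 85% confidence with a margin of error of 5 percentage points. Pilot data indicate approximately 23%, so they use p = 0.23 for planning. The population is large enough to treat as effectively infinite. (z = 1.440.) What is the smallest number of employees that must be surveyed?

147

With p = 0.23, p(1−p) = 0.1771.
n = z²·p(1−p)/E² = 1.440² × 0.1771 / 0.050² = 2.0736 × 0.1771 / 0.002500 ≈ 146.89.
Rounding up gives n = 147.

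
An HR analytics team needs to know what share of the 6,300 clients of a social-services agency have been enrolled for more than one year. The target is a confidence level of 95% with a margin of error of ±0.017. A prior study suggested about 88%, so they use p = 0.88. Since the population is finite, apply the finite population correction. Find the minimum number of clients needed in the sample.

For 95% confidence, z = 1.960.
Unadjusted: n₀ = 1.960² × 0.88 × 0.12 / 0.017² ≈ 1403.71, so n₀ = 1404.
Finite population correction with N = 6,300: n = n₀ / (1 + (n₀−1)/N) = 1404 / (1 + 1403/6300) = 1404 / 1.2227 ≈ 1148.28.
Rounding up, n = 1149.

1149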